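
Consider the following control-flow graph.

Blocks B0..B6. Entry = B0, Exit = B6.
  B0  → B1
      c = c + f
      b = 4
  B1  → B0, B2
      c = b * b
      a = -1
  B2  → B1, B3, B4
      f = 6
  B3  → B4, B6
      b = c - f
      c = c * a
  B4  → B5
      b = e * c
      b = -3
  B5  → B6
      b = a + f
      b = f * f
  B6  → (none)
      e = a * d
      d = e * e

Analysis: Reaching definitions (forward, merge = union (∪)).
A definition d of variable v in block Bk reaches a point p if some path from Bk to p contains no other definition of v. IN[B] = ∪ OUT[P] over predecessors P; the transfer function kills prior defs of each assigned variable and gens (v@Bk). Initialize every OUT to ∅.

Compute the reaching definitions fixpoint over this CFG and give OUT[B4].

Answer: {a@B1, b@B4, c@B1, c@B3, f@B2}

Derivation:
Per-block solution:
  B0: | IN={a@B1, b@B0, c@B1, f@B2} | OUT={a@B1, b@B0, c@B0, f@B2}
  B1: | IN={a@B1, b@B0, c@B0, c@B1, f@B2} | OUT={a@B1, b@B0, c@B1, f@B2}
  B2: | IN={a@B1, b@B0, c@B1, f@B2} | OUT={a@B1, b@B0, c@B1, f@B2}
  B3: | IN={a@B1, b@B0, c@B1, f@B2} | OUT={a@B1, b@B3, c@B3, f@B2}
  B4: | IN={a@B1, b@B0, b@B3, c@B1, c@B3, f@B2} | OUT={a@B1, b@B4, c@B1, c@B3, f@B2}
  B5: | IN={a@B1, b@B4, c@B1, c@B3, f@B2} | OUT={a@B1, b@B5, c@B1, c@B3, f@B2}
  B6: | IN={a@B1, b@B3, b@B5, c@B1, c@B3, f@B2} | OUT={a@B1, b@B3, b@B5, c@B1, c@B3, d@B6, e@B6, f@B2}

Merge at B4: IN[B4] = OUT[B2] ⊔ OUT[B3] = {a@B1, b@B0, b@B3, c@B1, c@B3, f@B2}
Applying B4's transfer function to that IN value gives OUT[B4] (row B4 above).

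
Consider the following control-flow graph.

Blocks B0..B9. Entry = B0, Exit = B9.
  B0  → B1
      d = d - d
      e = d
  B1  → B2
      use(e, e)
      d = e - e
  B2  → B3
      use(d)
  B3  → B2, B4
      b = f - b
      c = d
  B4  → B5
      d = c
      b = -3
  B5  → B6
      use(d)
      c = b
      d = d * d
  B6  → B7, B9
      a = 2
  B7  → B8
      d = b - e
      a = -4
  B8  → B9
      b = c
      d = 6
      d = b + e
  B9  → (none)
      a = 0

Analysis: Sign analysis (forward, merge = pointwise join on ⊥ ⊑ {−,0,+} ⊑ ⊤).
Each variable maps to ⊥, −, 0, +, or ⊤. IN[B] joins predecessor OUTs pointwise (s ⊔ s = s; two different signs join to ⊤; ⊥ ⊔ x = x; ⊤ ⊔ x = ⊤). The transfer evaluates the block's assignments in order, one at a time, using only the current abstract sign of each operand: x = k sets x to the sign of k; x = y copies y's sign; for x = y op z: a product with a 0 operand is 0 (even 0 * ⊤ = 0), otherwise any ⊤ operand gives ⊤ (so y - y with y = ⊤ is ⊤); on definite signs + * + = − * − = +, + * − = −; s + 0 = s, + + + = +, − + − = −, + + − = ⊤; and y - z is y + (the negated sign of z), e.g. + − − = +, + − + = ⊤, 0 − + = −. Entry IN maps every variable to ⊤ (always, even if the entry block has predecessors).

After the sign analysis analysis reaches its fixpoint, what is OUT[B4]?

Per-block solution:
  B0:   IN=(all ⊤)   OUT=(all ⊤)
  B1:   IN=(all ⊤)   OUT=(all ⊤)
  B2:   IN=(all ⊤)   OUT=(all ⊤)
  B3:   IN=(all ⊤)   OUT=(all ⊤)
  B4:   IN=(all ⊤)   OUT={b:-; rest ⊤}
  B5:   IN={b:-; rest ⊤}   OUT={b:-, c:-; rest ⊤}
  B6:   IN={b:-, c:-; rest ⊤}   OUT={a:+, b:-, c:-; rest ⊤}
  B7:   IN={a:+, b:-, c:-; rest ⊤}   OUT={a:-, b:-, c:-; rest ⊤}
  B8:   IN={a:-, b:-, c:-; rest ⊤}   OUT={a:-, b:-, c:-; rest ⊤}
  B9:   IN={b:-, c:-; rest ⊤}   OUT={a:0, b:-, c:-; rest ⊤}

Merge at B4: IN[B4] = OUT[B3] = {a: ⊤, b: ⊤, c: ⊤, d: ⊤, e: ⊤, f: ⊤}
Applying B4's transfer function to that IN value gives OUT[B4] (row B4 above).

Answer: {a: ⊤, b: -, c: ⊤, d: ⊤, e: ⊤, f: ⊤}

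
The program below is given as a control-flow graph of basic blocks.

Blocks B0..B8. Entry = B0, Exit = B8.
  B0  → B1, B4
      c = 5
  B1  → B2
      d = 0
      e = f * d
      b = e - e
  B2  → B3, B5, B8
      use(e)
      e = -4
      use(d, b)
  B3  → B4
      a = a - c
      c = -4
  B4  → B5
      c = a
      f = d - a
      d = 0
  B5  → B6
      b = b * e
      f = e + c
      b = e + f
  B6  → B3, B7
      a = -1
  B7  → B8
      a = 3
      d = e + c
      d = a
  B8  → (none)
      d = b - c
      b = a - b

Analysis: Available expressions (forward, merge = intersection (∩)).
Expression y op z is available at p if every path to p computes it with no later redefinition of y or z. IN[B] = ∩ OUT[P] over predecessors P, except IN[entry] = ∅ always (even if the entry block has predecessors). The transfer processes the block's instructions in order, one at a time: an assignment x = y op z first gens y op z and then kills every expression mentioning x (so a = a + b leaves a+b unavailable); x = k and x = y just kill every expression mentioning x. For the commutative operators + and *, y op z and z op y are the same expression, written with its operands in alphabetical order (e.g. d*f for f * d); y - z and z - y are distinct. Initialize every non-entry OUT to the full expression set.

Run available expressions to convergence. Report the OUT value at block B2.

Converged values:
  B0:   IN={}   OUT={}
  B1:   IN={}   OUT={d*f, e-e}
  B2:   IN={d*f, e-e}   OUT={d*f}
  B3:   IN={}   OUT={}
  B4:   IN={}   OUT={}
  B5:   IN={}   OUT={c+e, e+f}
  B6:   IN={c+e, e+f}   OUT={c+e, e+f}
  B7:   IN={c+e, e+f}   OUT={c+e, e+f}
  B8:   IN={}   OUT={}

Merge at B2: IN[B2] = OUT[B1] = {d*f, e-e}
Applying B2's transfer function to that IN value gives OUT[B2] (row B2 above).

Answer: {d*f}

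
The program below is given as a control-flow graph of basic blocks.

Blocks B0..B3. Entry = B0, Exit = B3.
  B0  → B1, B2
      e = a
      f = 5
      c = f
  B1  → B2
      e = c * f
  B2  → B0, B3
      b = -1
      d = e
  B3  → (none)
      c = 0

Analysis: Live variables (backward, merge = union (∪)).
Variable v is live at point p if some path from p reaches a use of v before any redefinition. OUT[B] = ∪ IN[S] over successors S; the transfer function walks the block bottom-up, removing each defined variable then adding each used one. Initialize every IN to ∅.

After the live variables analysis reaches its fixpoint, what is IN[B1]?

Per-block solution:
  B0: | IN={a} | OUT={a, c, e, f}
  B1: | IN={a, c, f} | OUT={a, e}
  B2: | IN={a, e} | OUT={a}
  B3: | IN={} | OUT={}

Merge at B1: OUT[B1] = IN[B2] = {a, e}
Applying B1's transfer function to that OUT value gives IN[B1] (row B1 above).

Answer: {a, c, f}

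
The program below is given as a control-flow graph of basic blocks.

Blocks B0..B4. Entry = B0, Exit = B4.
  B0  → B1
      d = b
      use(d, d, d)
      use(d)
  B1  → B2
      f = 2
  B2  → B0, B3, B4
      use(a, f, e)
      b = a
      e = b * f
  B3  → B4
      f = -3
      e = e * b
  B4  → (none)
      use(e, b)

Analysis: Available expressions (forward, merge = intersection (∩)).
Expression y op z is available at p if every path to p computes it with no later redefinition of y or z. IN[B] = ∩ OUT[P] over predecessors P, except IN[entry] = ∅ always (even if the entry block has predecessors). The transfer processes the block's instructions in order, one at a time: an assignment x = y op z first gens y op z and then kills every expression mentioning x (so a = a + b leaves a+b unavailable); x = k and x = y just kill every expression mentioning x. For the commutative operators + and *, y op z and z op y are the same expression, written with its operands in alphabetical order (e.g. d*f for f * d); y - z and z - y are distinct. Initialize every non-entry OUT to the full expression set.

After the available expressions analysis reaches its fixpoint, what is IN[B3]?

Converged values:
  B0:  IN={}  OUT={}
  B1:  IN={}  OUT={}
  B2:  IN={}  OUT={b*f}
  B3:  IN={b*f}  OUT={}
  B4:  IN={}  OUT={}

Merge at B3: IN[B3] = OUT[B2] = {b*f}

Answer: {b*f}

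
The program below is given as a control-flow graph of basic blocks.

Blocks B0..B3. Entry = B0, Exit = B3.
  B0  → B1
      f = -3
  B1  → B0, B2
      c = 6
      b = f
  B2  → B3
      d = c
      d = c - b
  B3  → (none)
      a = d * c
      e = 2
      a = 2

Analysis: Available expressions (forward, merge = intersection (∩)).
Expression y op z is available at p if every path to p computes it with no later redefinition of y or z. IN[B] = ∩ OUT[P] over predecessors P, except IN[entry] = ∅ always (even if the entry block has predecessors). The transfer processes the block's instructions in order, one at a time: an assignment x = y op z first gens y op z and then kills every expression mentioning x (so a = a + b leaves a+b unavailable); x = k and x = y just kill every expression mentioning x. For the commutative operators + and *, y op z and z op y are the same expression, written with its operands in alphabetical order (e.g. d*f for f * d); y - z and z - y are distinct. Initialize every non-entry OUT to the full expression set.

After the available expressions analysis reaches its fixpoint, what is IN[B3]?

Per-block solution:
  B0:  IN={}  OUT={}
  B1:  IN={}  OUT={}
  B2:  IN={}  OUT={c-b}
  B3:  IN={c-b}  OUT={c*d, c-b}

Merge at B3: IN[B3] = OUT[B2] = {c-b}

Answer: {c-b}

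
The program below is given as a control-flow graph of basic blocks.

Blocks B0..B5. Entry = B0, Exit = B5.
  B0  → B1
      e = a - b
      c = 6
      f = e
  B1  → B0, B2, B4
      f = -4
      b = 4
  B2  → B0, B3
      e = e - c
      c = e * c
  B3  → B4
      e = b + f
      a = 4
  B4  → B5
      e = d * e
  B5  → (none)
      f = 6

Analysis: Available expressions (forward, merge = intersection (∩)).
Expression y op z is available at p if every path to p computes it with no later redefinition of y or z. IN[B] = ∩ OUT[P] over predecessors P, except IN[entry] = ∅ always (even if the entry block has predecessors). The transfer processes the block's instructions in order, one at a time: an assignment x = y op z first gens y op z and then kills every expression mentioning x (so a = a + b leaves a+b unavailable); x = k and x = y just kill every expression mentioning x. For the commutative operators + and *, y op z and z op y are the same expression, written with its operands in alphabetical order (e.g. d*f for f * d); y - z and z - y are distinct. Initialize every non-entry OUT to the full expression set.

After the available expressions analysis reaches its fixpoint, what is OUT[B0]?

Fixpoint table:
  B0: | IN={} | OUT={a-b}
  B1: | IN={a-b} | OUT={}
  B2: | IN={} | OUT={}
  B3: | IN={} | OUT={b+f}
  B4: | IN={} | OUT={}
  B5: | IN={} | OUT={}

Merge at B0 (entry node, so the boundary value {} is joined with the incoming edge(s)): IN[B0] = {} ∩ OUT[B1] ∩ OUT[B2] = {}
Applying B0's transfer function to that IN value gives OUT[B0] (row B0 above).

Answer: {a-b}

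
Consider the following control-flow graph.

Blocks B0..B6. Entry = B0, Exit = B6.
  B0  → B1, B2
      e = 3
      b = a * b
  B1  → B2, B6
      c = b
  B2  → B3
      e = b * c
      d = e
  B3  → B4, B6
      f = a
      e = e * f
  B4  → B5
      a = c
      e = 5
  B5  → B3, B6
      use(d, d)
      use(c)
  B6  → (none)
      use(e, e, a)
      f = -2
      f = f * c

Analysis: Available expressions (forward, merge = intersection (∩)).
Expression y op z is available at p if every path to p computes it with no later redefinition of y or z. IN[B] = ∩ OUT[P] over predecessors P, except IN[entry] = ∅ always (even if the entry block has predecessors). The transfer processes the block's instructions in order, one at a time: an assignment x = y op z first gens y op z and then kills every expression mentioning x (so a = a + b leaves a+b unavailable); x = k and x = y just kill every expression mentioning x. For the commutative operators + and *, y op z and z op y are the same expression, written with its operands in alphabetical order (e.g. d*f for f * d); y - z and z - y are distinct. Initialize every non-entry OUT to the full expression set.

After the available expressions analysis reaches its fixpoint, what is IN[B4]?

Answer: {b*c}

Trace:
Converged values:
  B0: | IN={} | OUT={}
  B1: | IN={} | OUT={}
  B2: | IN={} | OUT={b*c}
  B3: | IN={b*c} | OUT={b*c}
  B4: | IN={b*c} | OUT={b*c}
  B5: | IN={b*c} | OUT={b*c}
  B6: | IN={} | OUT={}

Merge at B4: IN[B4] = OUT[B3] = {b*c}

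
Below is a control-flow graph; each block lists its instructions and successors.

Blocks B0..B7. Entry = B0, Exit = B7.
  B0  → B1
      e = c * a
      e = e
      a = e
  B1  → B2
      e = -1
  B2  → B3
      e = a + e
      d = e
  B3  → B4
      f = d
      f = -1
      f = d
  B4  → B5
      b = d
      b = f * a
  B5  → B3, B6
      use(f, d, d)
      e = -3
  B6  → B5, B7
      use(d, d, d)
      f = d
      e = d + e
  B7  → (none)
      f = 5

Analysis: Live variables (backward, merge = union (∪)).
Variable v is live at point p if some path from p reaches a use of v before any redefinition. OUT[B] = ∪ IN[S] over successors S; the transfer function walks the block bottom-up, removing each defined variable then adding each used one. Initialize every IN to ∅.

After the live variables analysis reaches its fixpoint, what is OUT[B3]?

Answer: {a, d, f}

Working:
Per-block solution:
  B0:   IN={a, c}   OUT={a}
  B1:   IN={a}   OUT={a, e}
  B2:   IN={a, e}   OUT={a, d}
  B3:   IN={a, d}   OUT={a, d, f}
  B4:   IN={a, d, f}   OUT={a, d, f}
  B5:   IN={a, d, f}   OUT={a, d, e}
  B6:   IN={a, d, e}   OUT={a, d, f}
  B7:   IN={}   OUT={}

Merge at B3: OUT[B3] = IN[B4] = {a, d, f}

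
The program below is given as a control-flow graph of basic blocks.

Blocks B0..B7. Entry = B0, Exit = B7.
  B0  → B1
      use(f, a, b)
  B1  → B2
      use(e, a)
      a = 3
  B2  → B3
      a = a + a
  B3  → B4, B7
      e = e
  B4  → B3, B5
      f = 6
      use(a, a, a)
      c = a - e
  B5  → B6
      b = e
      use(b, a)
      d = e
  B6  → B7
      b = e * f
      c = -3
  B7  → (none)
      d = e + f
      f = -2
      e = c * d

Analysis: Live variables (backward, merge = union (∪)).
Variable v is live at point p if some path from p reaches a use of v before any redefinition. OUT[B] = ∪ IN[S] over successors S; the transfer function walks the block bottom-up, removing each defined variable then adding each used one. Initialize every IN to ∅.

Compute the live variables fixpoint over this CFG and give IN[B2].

Per-block solution:
  B0: | IN={a, b, c, e, f} | OUT={a, c, e, f}
  B1: | IN={a, c, e, f} | OUT={a, c, e, f}
  B2: | IN={a, c, e, f} | OUT={a, c, e, f}
  B3: | IN={a, c, e, f} | OUT={a, c, e, f}
  B4: | IN={a, e} | OUT={a, c, e, f}
  B5: | IN={a, e, f} | OUT={e, f}
  B6: | IN={e, f} | OUT={c, e, f}
  B7: | IN={c, e, f} | OUT={}

Merge at B2: OUT[B2] = IN[B3] = {a, c, e, f}
Applying B2's transfer function to that OUT value gives IN[B2] (row B2 above).

Answer: {a, c, e, f}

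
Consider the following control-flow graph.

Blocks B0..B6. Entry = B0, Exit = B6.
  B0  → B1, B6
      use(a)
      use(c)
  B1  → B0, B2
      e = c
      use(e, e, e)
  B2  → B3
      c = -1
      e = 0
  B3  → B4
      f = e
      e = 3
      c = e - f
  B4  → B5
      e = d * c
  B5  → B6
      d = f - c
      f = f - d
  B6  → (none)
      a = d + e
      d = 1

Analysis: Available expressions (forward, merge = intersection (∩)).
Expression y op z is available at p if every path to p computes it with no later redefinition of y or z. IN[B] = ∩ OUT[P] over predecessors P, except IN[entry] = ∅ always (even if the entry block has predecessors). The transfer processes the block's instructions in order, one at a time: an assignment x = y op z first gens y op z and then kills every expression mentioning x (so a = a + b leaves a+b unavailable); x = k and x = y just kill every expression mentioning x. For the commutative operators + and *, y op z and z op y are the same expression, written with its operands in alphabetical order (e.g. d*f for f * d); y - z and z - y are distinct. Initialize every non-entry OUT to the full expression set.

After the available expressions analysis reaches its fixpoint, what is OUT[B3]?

Fixpoint table:
  B0:   IN={}   OUT={}
  B1:   IN={}   OUT={}
  B2:   IN={}   OUT={}
  B3:   IN={}   OUT={e-f}
  B4:   IN={e-f}   OUT={c*d}
  B5:   IN={c*d}   OUT={}
  B6:   IN={}   OUT={}

Merge at B3: IN[B3] = OUT[B2] = {}
Applying B3's transfer function to that IN value gives OUT[B3] (row B3 above).

Answer: {e-f}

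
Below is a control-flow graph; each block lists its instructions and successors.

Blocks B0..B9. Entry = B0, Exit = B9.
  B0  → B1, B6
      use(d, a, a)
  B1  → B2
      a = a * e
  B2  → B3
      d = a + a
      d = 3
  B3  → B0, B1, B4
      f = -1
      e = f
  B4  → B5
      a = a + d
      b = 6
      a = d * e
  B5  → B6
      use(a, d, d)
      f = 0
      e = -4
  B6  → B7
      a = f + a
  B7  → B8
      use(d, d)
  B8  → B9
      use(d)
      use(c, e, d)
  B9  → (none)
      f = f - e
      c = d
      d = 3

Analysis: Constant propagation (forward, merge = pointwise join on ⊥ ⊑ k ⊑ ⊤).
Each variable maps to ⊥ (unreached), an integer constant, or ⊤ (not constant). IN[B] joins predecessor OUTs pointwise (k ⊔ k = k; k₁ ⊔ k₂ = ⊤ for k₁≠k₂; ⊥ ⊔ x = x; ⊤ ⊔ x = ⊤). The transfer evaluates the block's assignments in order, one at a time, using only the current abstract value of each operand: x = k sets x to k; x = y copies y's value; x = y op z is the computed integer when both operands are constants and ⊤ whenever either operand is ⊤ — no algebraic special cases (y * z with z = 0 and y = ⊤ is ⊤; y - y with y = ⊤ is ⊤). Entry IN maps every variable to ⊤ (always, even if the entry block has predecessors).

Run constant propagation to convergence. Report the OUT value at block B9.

Answer: {a: ⊤, b: ⊤, c: ⊤, d: 3, e: ⊤, f: ⊤}

Working:
Per-block solution:
  B0: | IN=(all ⊤) | OUT=(all ⊤)
  B1: | IN=(all ⊤) | OUT=(all ⊤)
  B2: | IN=(all ⊤) | OUT={d:3; rest ⊤}
  B3: | IN={d:3; rest ⊤} | OUT={d:3, e:-1, f:-1; rest ⊤}
  B4: | IN={d:3, e:-1, f:-1; rest ⊤} | OUT={a:-3, b:6, d:3, e:-1, f:-1; rest ⊤}
  B5: | IN={a:-3, b:6, d:3, e:-1, f:-1; rest ⊤} | OUT={a:-3, b:6, d:3, e:-4, f:0; rest ⊤}
  B6: | IN=(all ⊤) | OUT=(all ⊤)
  B7: | IN=(all ⊤) | OUT=(all ⊤)
  B8: | IN=(all ⊤) | OUT=(all ⊤)
  B9: | IN=(all ⊤) | OUT={d:3; rest ⊤}

Merge at B9: IN[B9] = OUT[B8] = {a: ⊤, b: ⊤, c: ⊤, d: ⊤, e: ⊤, f: ⊤}
Applying B9's transfer function to that IN value gives OUT[B9] (row B9 above).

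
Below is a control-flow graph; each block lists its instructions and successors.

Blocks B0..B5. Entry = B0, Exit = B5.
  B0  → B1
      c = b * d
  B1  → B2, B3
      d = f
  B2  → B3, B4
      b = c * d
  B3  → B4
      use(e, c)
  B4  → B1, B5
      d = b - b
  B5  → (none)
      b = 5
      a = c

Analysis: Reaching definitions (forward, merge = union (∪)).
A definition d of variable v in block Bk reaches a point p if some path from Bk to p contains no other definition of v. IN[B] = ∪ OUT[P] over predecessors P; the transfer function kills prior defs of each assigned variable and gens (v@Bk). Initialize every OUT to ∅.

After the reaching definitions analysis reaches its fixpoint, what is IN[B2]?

Per-block solution:
  B0:   IN={}   OUT={c@B0}
  B1:   IN={b@B2, c@B0, d@B4}   OUT={b@B2, c@B0, d@B1}
  B2:   IN={b@B2, c@B0, d@B1}   OUT={b@B2, c@B0, d@B1}
  B3:   IN={b@B2, c@B0, d@B1}   OUT={b@B2, c@B0, d@B1}
  B4:   IN={b@B2, c@B0, d@B1}   OUT={b@B2, c@B0, d@B4}
  B5:   IN={b@B2, c@B0, d@B4}   OUT={a@B5, b@B5, c@B0, d@B4}

Merge at B2: IN[B2] = OUT[B1] = {b@B2, c@B0, d@B1}

Answer: {b@B2, c@B0, d@B1}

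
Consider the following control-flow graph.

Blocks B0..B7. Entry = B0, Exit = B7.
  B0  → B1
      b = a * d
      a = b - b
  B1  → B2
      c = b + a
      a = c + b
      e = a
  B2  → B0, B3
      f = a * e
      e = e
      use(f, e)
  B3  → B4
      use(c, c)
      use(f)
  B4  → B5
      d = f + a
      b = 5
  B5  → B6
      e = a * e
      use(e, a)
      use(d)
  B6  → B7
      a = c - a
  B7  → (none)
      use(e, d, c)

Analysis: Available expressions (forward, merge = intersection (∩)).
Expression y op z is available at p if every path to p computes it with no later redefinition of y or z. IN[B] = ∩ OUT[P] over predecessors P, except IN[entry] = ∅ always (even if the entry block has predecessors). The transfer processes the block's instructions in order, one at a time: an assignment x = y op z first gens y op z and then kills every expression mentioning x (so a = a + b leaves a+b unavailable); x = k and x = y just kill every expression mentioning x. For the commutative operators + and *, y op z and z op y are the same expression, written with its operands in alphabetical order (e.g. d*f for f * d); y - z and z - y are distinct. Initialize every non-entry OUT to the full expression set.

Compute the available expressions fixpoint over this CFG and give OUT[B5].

Answer: {a+f}

Derivation:
Fixpoint table:
  B0:  IN={}  OUT={b-b}
  B1:  IN={b-b}  OUT={b+c, b-b}
  B2:  IN={b+c, b-b}  OUT={b+c, b-b}
  B3:  IN={b+c, b-b}  OUT={b+c, b-b}
  B4:  IN={b+c, b-b}  OUT={a+f}
  B5:  IN={a+f}  OUT={a+f}
  B6:  IN={a+f}  OUT={}
  B7:  IN={}  OUT={}

Merge at B5: IN[B5] = OUT[B4] = {a+f}
Applying B5's transfer function to that IN value gives OUT[B5] (row B5 above).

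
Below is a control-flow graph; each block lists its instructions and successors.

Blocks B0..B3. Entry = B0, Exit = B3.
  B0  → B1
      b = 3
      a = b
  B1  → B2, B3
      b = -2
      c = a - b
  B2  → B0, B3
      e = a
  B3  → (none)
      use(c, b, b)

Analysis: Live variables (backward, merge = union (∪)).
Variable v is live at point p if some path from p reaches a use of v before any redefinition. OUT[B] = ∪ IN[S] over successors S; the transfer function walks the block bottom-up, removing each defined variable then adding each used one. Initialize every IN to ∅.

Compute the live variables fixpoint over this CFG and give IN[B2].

Answer: {a, b, c}

Working:
Fixpoint table:
  B0:  IN={}  OUT={a}
  B1:  IN={a}  OUT={a, b, c}
  B2:  IN={a, b, c}  OUT={b, c}
  B3:  IN={b, c}  OUT={}

Merge at B2: OUT[B2] = IN[B0] ⊔ IN[B3] = {b, c}
Applying B2's transfer function to that OUT value gives IN[B2] (row B2 above).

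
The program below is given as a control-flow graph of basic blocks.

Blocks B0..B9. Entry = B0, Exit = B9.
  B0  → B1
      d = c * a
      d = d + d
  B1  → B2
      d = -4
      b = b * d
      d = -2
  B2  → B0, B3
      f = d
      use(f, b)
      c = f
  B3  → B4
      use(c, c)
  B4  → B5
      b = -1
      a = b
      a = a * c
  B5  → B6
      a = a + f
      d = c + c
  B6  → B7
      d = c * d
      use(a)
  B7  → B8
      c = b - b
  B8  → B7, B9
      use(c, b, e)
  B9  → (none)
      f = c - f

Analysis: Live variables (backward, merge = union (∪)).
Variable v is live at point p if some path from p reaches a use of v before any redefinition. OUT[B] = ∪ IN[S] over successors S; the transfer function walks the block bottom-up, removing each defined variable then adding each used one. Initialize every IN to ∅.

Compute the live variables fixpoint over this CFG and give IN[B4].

Answer: {c, e, f}

Working:
Per-block solution:
  B0:   IN={a, b, c, e}   OUT={a, b, e}
  B1:   IN={a, b, e}   OUT={a, b, d, e}
  B2:   IN={a, b, d, e}   OUT={a, b, c, e, f}
  B3:   IN={c, e, f}   OUT={c, e, f}
  B4:   IN={c, e, f}   OUT={a, b, c, e, f}
  B5:   IN={a, b, c, e, f}   OUT={a, b, c, d, e, f}
  B6:   IN={a, b, c, d, e, f}   OUT={b, e, f}
  B7:   IN={b, e, f}   OUT={b, c, e, f}
  B8:   IN={b, c, e, f}   OUT={b, c, e, f}
  B9:   IN={c, f}   OUT={}

Merge at B4: OUT[B4] = IN[B5] = {a, b, c, e, f}
Applying B4's transfer function to that OUT value gives IN[B4] (row B4 above).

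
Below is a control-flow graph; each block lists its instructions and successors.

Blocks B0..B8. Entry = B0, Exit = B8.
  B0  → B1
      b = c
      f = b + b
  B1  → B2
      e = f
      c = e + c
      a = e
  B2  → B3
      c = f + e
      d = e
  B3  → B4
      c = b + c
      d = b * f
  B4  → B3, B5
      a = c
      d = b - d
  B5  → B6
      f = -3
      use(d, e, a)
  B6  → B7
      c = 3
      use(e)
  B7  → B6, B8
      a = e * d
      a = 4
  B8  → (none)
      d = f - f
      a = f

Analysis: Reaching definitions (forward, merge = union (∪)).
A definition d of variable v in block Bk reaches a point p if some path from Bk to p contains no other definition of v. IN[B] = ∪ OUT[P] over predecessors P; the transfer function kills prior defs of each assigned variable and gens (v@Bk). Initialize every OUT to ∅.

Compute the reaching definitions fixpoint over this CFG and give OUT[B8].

Fixpoint table:
  B0: | IN={} | OUT={b@B0, f@B0}
  B1: | IN={b@B0, f@B0} | OUT={a@B1, b@B0, c@B1, e@B1, f@B0}
  B2: | IN={a@B1, b@B0, c@B1, e@B1, f@B0} | OUT={a@B1, b@B0, c@B2, d@B2, e@B1, f@B0}
  B3: | IN={a@B1, a@B4, b@B0, c@B2, c@B3, d@B2, d@B4, e@B1, f@B0} | OUT={a@B1, a@B4, b@B0, c@B3, d@B3, e@B1, f@B0}
  B4: | IN={a@B1, a@B4, b@B0, c@B3, d@B3, e@B1, f@B0} | OUT={a@B4, b@B0, c@B3, d@B4, e@B1, f@B0}
  B5: | IN={a@B4, b@B0, c@B3, d@B4, e@B1, f@B0} | OUT={a@B4, b@B0, c@B3, d@B4, e@B1, f@B5}
  B6: | IN={a@B4, a@B7, b@B0, c@B3, c@B6, d@B4, e@B1, f@B5} | OUT={a@B4, a@B7, b@B0, c@B6, d@B4, e@B1, f@B5}
  B7: | IN={a@B4, a@B7, b@B0, c@B6, d@B4, e@B1, f@B5} | OUT={a@B7, b@B0, c@B6, d@B4, e@B1, f@B5}
  B8: | IN={a@B7, b@B0, c@B6, d@B4, e@B1, f@B5} | OUT={a@B8, b@B0, c@B6, d@B8, e@B1, f@B5}

Merge at B8: IN[B8] = OUT[B7] = {a@B7, b@B0, c@B6, d@B4, e@B1, f@B5}
Applying B8's transfer function to that IN value gives OUT[B8] (row B8 above).

Answer: {a@B8, b@B0, c@B6, d@B8, e@B1, f@B5}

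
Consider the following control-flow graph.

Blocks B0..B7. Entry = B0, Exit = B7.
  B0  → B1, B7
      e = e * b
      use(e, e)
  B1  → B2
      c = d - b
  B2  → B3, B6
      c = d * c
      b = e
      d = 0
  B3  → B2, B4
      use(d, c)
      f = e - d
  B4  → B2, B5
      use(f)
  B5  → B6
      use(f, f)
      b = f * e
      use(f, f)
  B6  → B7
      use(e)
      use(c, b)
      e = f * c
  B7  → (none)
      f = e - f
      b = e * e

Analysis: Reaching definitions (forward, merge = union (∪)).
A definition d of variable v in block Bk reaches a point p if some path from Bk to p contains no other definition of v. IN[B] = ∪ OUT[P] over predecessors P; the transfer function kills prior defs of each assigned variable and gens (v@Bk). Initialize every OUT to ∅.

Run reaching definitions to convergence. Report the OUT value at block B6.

Fixpoint table:
  B0: | IN={} | OUT={e@B0}
  B1: | IN={e@B0} | OUT={c@B1, e@B0}
  B2: | IN={b@B2, c@B1, c@B2, d@B2, e@B0, f@B3} | OUT={b@B2, c@B2, d@B2, e@B0, f@B3}
  B3: | IN={b@B2, c@B2, d@B2, e@B0, f@B3} | OUT={b@B2, c@B2, d@B2, e@B0, f@B3}
  B4: | IN={b@B2, c@B2, d@B2, e@B0, f@B3} | OUT={b@B2, c@B2, d@B2, e@B0, f@B3}
  B5: | IN={b@B2, c@B2, d@B2, e@B0, f@B3} | OUT={b@B5, c@B2, d@B2, e@B0, f@B3}
  B6: | IN={b@B2, b@B5, c@B2, d@B2, e@B0, f@B3} | OUT={b@B2, b@B5, c@B2, d@B2, e@B6, f@B3}
  B7: | IN={b@B2, b@B5, c@B2, d@B2, e@B0, e@B6, f@B3} | OUT={b@B7, c@B2, d@B2, e@B0, e@B6, f@B7}

Merge at B6: IN[B6] = OUT[B2] ⊔ OUT[B5] = {b@B2, b@B5, c@B2, d@B2, e@B0, f@B3}
Applying B6's transfer function to that IN value gives OUT[B6] (row B6 above).

Answer: {b@B2, b@B5, c@B2, d@B2, e@B6, f@B3}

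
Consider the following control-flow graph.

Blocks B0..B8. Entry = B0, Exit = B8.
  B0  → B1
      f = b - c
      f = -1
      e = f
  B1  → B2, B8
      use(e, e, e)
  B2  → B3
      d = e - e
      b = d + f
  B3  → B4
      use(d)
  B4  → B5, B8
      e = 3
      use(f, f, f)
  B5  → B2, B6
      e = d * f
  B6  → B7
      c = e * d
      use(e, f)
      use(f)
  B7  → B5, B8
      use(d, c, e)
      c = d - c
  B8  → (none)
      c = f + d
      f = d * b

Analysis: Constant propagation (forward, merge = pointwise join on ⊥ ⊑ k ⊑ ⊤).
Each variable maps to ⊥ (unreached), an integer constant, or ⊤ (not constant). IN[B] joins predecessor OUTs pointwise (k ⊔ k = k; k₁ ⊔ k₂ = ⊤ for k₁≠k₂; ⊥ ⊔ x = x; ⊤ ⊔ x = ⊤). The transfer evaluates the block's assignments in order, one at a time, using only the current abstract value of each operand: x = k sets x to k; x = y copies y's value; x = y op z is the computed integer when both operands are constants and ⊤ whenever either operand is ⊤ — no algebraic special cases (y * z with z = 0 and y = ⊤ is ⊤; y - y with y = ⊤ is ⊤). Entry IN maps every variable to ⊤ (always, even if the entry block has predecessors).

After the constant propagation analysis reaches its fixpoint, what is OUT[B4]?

Answer: {a: ⊤, b: ⊤, c: ⊤, d: ⊤, e: 3, f: -1}

Trace:
Converged values:
  B0: | IN=(all ⊤) | OUT={e:-1, f:-1; rest ⊤}
  B1: | IN={e:-1, f:-1; rest ⊤} | OUT={e:-1, f:-1; rest ⊤}
  B2: | IN={f:-1; rest ⊤} | OUT={f:-1; rest ⊤}
  B3: | IN={f:-1; rest ⊤} | OUT={f:-1; rest ⊤}
  B4: | IN={f:-1; rest ⊤} | OUT={e:3, f:-1; rest ⊤}
  B5: | IN={f:-1; rest ⊤} | OUT={f:-1; rest ⊤}
  B6: | IN={f:-1; rest ⊤} | OUT={f:-1; rest ⊤}
  B7: | IN={f:-1; rest ⊤} | OUT={f:-1; rest ⊤}
  B8: | IN={f:-1; rest ⊤} | OUT=(all ⊤)

Merge at B4: IN[B4] = OUT[B3] = {a: ⊤, b: ⊤, c: ⊤, d: ⊤, e: ⊤, f: -1}
Applying B4's transfer function to that IN value gives OUT[B4] (row B4 above).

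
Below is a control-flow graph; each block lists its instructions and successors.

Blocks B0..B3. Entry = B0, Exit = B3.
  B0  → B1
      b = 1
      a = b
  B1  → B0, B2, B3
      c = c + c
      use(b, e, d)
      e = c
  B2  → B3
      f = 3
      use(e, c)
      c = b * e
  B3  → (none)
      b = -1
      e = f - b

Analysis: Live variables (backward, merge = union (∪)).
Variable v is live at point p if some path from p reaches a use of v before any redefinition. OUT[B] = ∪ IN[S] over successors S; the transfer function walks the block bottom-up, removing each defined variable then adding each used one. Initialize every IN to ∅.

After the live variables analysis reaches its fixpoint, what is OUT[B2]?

Answer: {f}

Working:
Per-block solution:
  B0: | IN={c, d, e, f} | OUT={b, c, d, e, f}
  B1: | IN={b, c, d, e, f} | OUT={b, c, d, e, f}
  B2: | IN={b, c, e} | OUT={f}
  B3: | IN={f} | OUT={}

Merge at B2: OUT[B2] = IN[B3] = {f}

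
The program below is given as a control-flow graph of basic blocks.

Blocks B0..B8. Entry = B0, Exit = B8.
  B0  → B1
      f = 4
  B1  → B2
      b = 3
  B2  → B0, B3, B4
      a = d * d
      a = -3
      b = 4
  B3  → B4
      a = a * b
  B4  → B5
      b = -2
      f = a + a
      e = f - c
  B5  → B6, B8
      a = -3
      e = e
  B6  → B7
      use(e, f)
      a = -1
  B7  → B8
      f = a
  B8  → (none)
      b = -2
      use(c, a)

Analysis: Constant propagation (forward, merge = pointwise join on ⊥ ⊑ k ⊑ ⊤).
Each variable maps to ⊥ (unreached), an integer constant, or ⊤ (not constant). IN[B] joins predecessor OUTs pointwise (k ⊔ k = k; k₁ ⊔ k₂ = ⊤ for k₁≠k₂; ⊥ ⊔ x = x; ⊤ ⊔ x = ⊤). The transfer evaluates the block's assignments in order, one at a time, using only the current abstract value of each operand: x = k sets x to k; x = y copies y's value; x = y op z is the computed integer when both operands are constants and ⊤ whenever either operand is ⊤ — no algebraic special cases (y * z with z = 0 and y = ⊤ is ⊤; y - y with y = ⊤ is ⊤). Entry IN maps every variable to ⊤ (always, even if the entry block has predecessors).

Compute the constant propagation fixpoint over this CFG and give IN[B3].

Per-block solution:
  B0:  IN=(all ⊤)  OUT={f:4; rest ⊤}
  B1:  IN={f:4; rest ⊤}  OUT={b:3, f:4; rest ⊤}
  B2:  IN={b:3, f:4; rest ⊤}  OUT={a:-3, b:4, f:4; rest ⊤}
  B3:  IN={a:-3, b:4, f:4; rest ⊤}  OUT={a:-12, b:4, f:4; rest ⊤}
  B4:  IN={b:4, f:4; rest ⊤}  OUT={b:-2; rest ⊤}
  B5:  IN={b:-2; rest ⊤}  OUT={a:-3, b:-2; rest ⊤}
  B6:  IN={a:-3, b:-2; rest ⊤}  OUT={a:-1, b:-2; rest ⊤}
  B7:  IN={a:-1, b:-2; rest ⊤}  OUT={a:-1, b:-2, f:-1; rest ⊤}
  B8:  IN={b:-2; rest ⊤}  OUT={b:-2; rest ⊤}

Merge at B3: IN[B3] = OUT[B2] = {a: -3, b: 4, c: ⊤, d: ⊤, e: ⊤, f: 4}

Answer: {a: -3, b: 4, c: ⊤, d: ⊤, e: ⊤, f: 4}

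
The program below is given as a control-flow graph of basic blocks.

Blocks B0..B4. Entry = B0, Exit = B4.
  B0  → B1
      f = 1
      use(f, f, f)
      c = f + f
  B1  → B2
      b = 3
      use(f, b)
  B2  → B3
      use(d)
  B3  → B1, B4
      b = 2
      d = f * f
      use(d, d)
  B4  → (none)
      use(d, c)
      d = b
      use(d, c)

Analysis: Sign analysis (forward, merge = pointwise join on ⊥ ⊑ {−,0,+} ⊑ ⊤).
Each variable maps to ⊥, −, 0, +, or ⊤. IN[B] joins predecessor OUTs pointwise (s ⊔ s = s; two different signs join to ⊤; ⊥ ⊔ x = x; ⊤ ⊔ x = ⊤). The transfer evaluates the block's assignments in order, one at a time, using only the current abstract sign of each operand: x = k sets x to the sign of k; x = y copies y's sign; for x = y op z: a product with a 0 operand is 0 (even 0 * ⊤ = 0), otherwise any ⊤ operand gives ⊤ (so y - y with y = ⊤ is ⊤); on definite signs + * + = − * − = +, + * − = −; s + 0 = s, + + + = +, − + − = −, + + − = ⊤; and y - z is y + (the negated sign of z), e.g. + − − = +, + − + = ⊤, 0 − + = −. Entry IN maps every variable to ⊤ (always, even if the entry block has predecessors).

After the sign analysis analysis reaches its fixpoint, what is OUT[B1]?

Fixpoint table:
  B0:   IN=(all ⊤)   OUT={c:+, f:+; rest ⊤}
  B1:   IN={c:+, f:+; rest ⊤}   OUT={b:+, c:+, f:+; rest ⊤}
  B2:   IN={b:+, c:+, f:+; rest ⊤}   OUT={b:+, c:+, f:+; rest ⊤}
  B3:   IN={b:+, c:+, f:+; rest ⊤}   OUT={b:+, c:+, d:+, f:+; rest ⊤}
  B4:   IN={b:+, c:+, d:+, f:+; rest ⊤}   OUT={b:+, c:+, d:+, f:+; rest ⊤}

Merge at B1: IN[B1] = OUT[B0] ⊔ OUT[B3] = {a: ⊤, b: ⊤, c: +, d: ⊤, e: ⊤, f: +}
Applying B1's transfer function to that IN value gives OUT[B1] (row B1 above).

Answer: {a: ⊤, b: +, c: +, d: ⊤, e: ⊤, f: +}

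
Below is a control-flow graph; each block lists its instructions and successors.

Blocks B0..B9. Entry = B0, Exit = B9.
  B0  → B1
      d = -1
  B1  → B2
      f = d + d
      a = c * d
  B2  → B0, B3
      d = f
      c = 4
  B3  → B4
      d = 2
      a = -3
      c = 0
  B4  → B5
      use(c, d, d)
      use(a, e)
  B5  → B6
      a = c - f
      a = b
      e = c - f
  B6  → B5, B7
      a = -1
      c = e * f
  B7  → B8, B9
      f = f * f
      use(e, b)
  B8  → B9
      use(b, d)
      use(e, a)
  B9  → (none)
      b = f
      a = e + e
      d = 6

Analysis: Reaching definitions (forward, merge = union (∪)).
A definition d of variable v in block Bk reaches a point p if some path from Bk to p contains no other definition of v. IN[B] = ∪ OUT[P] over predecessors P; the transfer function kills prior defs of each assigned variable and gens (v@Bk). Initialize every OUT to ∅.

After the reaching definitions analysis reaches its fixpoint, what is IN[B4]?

Converged values:
  B0: | IN={a@B1, c@B2, d@B2, f@B1} | OUT={a@B1, c@B2, d@B0, f@B1}
  B1: | IN={a@B1, c@B2, d@B0, f@B1} | OUT={a@B1, c@B2, d@B0, f@B1}
  B2: | IN={a@B1, c@B2, d@B0, f@B1} | OUT={a@B1, c@B2, d@B2, f@B1}
  B3: | IN={a@B1, c@B2, d@B2, f@B1} | OUT={a@B3, c@B3, d@B3, f@B1}
  B4: | IN={a@B3, c@B3, d@B3, f@B1} | OUT={a@B3, c@B3, d@B3, f@B1}
  B5: | IN={a@B3, a@B6, c@B3, c@B6, d@B3, e@B5, f@B1} | OUT={a@B5, c@B3, c@B6, d@B3, e@B5, f@B1}
  B6: | IN={a@B5, c@B3, c@B6, d@B3, e@B5, f@B1} | OUT={a@B6, c@B6, d@B3, e@B5, f@B1}
  B7: | IN={a@B6, c@B6, d@B3, e@B5, f@B1} | OUT={a@B6, c@B6, d@B3, e@B5, f@B7}
  B8: | IN={a@B6, c@B6, d@B3, e@B5, f@B7} | OUT={a@B6, c@B6, d@B3, e@B5, f@B7}
  B9: | IN={a@B6, c@B6, d@B3, e@B5, f@B7} | OUT={a@B9, b@B9, c@B6, d@B9, e@B5, f@B7}

Merge at B4: IN[B4] = OUT[B3] = {a@B3, c@B3, d@B3, f@B1}

Answer: {a@B3, c@B3, d@B3, f@B1}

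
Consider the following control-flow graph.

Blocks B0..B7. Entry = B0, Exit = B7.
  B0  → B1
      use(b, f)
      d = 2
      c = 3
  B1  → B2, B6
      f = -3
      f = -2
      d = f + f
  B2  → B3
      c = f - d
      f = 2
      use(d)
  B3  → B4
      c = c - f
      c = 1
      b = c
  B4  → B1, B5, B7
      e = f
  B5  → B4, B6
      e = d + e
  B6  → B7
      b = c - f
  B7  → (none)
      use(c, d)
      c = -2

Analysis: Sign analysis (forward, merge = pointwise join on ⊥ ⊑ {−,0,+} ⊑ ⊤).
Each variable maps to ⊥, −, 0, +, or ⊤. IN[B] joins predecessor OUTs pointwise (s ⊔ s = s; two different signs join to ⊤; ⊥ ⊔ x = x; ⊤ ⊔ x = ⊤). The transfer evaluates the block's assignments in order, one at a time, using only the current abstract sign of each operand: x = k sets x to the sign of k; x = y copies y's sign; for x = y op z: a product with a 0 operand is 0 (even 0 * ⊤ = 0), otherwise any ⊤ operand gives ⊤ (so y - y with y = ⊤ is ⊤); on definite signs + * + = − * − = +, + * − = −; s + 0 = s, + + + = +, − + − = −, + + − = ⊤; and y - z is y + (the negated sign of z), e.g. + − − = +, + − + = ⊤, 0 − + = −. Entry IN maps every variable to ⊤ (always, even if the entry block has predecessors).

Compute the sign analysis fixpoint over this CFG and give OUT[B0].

Fixpoint table:
  B0:   IN=(all ⊤)   OUT={c:+, d:+; rest ⊤}
  B1:   IN={c:+; rest ⊤}   OUT={c:+, d:-, f:-; rest ⊤}
  B2:   IN={c:+, d:-, f:-; rest ⊤}   OUT={d:-, f:+; rest ⊤}
  B3:   IN={d:-, f:+; rest ⊤}   OUT={b:+, c:+, d:-, f:+; rest ⊤}
  B4:   IN={b:+, c:+, d:-, f:+; rest ⊤}   OUT={b:+, c:+, d:-, e:+, f:+; rest ⊤}
  B5:   IN={b:+, c:+, d:-, e:+, f:+; rest ⊤}   OUT={b:+, c:+, d:-, f:+; rest ⊤}
  B6:   IN={c:+, d:-; rest ⊤}   OUT={c:+, d:-; rest ⊤}
  B7:   IN={c:+, d:-; rest ⊤}   OUT={c:-, d:-; rest ⊤}

B0 is the boundary node: IN[B0] = {a: ⊤, b: ⊤, c: ⊤, d: ⊤, e: ⊤, f: ⊤}
Applying B0's transfer function to that IN value gives OUT[B0] (row B0 above).

Answer: {a: ⊤, b: ⊤, c: +, d: +, e: ⊤, f: ⊤}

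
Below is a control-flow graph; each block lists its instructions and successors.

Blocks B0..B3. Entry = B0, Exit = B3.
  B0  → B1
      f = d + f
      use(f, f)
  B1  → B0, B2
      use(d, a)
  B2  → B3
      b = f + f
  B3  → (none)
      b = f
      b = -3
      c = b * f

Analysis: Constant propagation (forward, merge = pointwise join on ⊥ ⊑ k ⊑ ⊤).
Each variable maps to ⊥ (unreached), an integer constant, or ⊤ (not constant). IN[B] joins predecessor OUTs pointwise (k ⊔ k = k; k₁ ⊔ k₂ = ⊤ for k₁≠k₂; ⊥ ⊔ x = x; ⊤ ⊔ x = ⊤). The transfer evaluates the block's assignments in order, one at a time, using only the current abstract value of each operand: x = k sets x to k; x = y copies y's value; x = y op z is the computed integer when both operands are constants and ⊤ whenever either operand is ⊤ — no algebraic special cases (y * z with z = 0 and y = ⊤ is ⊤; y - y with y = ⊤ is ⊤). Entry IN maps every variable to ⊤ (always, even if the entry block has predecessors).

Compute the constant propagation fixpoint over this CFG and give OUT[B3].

Answer: {a: ⊤, b: -3, c: ⊤, d: ⊤, e: ⊤, f: ⊤}

Derivation:
Converged values:
  B0:   IN=(all ⊤)   OUT=(all ⊤)
  B1:   IN=(all ⊤)   OUT=(all ⊤)
  B2:   IN=(all ⊤)   OUT=(all ⊤)
  B3:   IN=(all ⊤)   OUT={b:-3; rest ⊤}

Merge at B3: IN[B3] = OUT[B2] = {a: ⊤, b: ⊤, c: ⊤, d: ⊤, e: ⊤, f: ⊤}
Applying B3's transfer function to that IN value gives OUT[B3] (row B3 above).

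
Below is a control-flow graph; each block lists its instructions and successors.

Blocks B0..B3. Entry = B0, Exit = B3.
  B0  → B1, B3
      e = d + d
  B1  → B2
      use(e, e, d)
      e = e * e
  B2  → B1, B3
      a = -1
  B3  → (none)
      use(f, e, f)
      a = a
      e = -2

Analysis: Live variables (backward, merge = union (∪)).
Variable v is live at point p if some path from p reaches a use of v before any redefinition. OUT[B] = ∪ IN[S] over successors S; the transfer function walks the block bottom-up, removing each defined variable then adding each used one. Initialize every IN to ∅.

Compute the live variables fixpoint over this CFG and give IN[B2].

Fixpoint table:
  B0: | IN={a, d, f} | OUT={a, d, e, f}
  B1: | IN={d, e, f} | OUT={d, e, f}
  B2: | IN={d, e, f} | OUT={a, d, e, f}
  B3: | IN={a, e, f} | OUT={}

Merge at B2: OUT[B2] = IN[B1] ⊔ IN[B3] = {a, d, e, f}
Applying B2's transfer function to that OUT value gives IN[B2] (row B2 above).

Answer: {d, e, f}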